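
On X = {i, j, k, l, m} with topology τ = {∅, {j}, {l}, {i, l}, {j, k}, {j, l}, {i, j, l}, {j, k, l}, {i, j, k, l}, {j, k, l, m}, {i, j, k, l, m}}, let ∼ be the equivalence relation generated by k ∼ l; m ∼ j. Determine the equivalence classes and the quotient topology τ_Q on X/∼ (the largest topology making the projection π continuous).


X/∼ = {[i], [j=m], [k=l]}; |τ_Q| = 3.

Equivalence classes: [i], [j=m], [k=l].
Quotient map π: X → X/∼ sends i ↦ [i], j ↦ [j=m], k ↦ [k=l], l ↦ [k=l], m ↦ [j=m].
For each subset V ⊆ X/∼, compute π^{-1}(V) ⊆ X and check whether π^{-1}(V) ∈ τ. V is open in τ_Q iff π^{-1}(V) ∈ τ.
  V = {}: π^{-1}(V) = ∅ ∈ τ ✓.
  V = {[i]}: π^{-1}(V) = {i} ∉ τ ✗.
  V = {[j=m]}: π^{-1}(V) = {j, m} ∉ τ ✗.
  V = {[i], [j=m]}: π^{-1}(V) = {i, j, m} ∉ τ ✗.
  V = {[k=l]}: π^{-1}(V) = {k, l} ∉ τ ✗.
  V = {[i], [k=l]}: π^{-1}(V) = {i, k, l} ∉ τ ✗.
  V = {[j=m], [k=l]}: π^{-1}(V) = {j, k, l, m} ∈ τ ✓.
  V = {[i], [j=m], [k=l]}: π^{-1}(V) = {i, j, k, l, m} ∈ τ ✓.
Open sets in the quotient: τ_Q = {{}, {[j=m], [k=l]}, {[i], [j=m], [k=l]}} (3 elements).


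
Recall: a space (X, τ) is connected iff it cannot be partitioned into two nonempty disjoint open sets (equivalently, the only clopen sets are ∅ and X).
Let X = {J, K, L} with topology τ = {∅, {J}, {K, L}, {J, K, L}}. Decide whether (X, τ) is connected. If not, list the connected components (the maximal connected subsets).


(X, τ) is disconnected; components = [{J}, {K, L}].

Find clopen sets (U ∈ τ with X ∖ U ∈ τ):
  U = ∅, X ∖ U = {J, K, L} — both open, so U is clopen.
  U = {J}, X ∖ U = {K, L} — both open, so U is clopen.
  U = {K, L}, X ∖ U = {J} — both open, so U is clopen.
  U = {J, K, L}, X ∖ U = ∅ — both open, so U is clopen.
Nontrivial clopen(s) exist: e.g. {K, L}. So (X, τ) is disconnected.
Compute connected components by grouping points that agree on all clopens:
  component: {J}
  component: {K, L}


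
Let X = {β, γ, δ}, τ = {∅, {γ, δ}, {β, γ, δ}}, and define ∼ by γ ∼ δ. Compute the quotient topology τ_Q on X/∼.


X/∼ = {[β], [γ=δ]}; |τ_Q| = 3.

Equivalence classes: [β], [γ=δ].
Quotient map π: X → X/∼ sends β ↦ [β], γ ↦ [γ=δ], δ ↦ [γ=δ].
For each subset V ⊆ X/∼, compute π^{-1}(V) ⊆ X and check whether π^{-1}(V) ∈ τ. V is open in τ_Q iff π^{-1}(V) ∈ τ.
  V = {}: π^{-1}(V) = ∅ ∈ τ ✓.
  V = {[β]}: π^{-1}(V) = {β} ∉ τ ✗.
  V = {[γ=δ]}: π^{-1}(V) = {γ, δ} ∈ τ ✓.
  V = {[β], [γ=δ]}: π^{-1}(V) = {β, γ, δ} ∈ τ ✓.
Open sets in the quotient: τ_Q = {{}, {[γ=δ]}, {[β], [γ=δ]}} (3 elements).


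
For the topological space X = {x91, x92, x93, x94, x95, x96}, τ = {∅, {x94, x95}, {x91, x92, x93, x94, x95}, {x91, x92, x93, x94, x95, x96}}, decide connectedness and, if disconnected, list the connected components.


(X, τ) is connected.

Find clopen sets (U ∈ τ with X ∖ U ∈ τ):
  U = ∅, X ∖ U = {x91, x92, x93, x94, x95, x96} — both open, so U is clopen.
  U = {x91, x92, x93, x94, x95, x96}, X ∖ U = ∅ — both open, so U is clopen.
Only trivial clopens (∅ and X) exist, so (X, τ) is connected.
Compute connected components by grouping points that agree on all clopens:
  component: {x91, x92, x93, x94, x95, x96}


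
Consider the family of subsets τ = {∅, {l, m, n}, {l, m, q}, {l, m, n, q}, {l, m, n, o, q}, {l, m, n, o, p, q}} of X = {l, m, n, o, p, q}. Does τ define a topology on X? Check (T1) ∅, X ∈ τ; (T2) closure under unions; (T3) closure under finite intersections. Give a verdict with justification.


τ is NOT a topology on X.

Axiom (T1): ∅ ∈ τ? Yes; X ∈ τ? Yes.
Axiom (T2/T3): check pairwise unions and intersections of members of τ.
Counterexample for (T3): {l, m, n} ∩ {l, m, q} = {l, m} ∉ τ. Therefore τ is NOT a topology.


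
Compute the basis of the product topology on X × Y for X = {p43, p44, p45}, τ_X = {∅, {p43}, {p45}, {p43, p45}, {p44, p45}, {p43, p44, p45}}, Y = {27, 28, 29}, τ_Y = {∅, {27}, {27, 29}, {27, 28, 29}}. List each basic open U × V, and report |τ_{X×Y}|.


Basis B = {∅ × ∅, {p43} × {27}, {p45} × {27}, {p43} × {27, 29}, {p43, p45} × {27}, {p44, p45} × {27}, {p45} × {27, 29}, {p43} × {27, 28, 29}, {p43, p44, p45} × {27}, {p45} × {27, 28, 29}, {p43, p45} × {27, 29}, {p44, p45} × {27, 29}, {p43, p45} × {27, 28, 29}, {p43, p44, p45} × {27, 29}, {p44, p45} × {27, 28, 29}, {p43, p44, p45} × {27, 28, 29}}; |τ_{X×Y}| = 40.

Enumerate products U × V with U ∈ τ_X, V ∈ τ_Y (deduplicated):
  ∅ × ∅ = {} (∅)
  {p43} × {27} = {(p43,27)}
  {p45} × {27} = {(p45,27)}
  {p43} × {27, 29} = {(p43,27), (p43,29)}
  {p43, p45} × {27} = {(p43,27), (p45,27)}
  {p44, p45} × {27} = {(p44,27), (p45,27)}
  {p45} × {27, 29} = {(p45,27), (p45,29)}
  {p43} × {27, 28, 29} = {(p43,27), (p43,28), (p43,29)}
  {p43, p44, p45} × {27} = {(p43,27), (p44,27), (p45,27)}
  {p45} × {27, 28, 29} = {(p45,27), (p45,28), (p45,29)}
  {p43, p45} × {27, 29} = {(p43,27), (p43,29), (p45,27), (p45,29)}
  {p44, p45} × {27, 29} = {(p44,27), (p44,29), (p45,27), (p45,29)}
  {p43, p45} × {27, 28, 29} = {(p43,27), (p43,28), (p43,29), (p45,27), (p45,28), (p45,29)}
  {p43, p44, p45} × {27, 29} = {(p43,27), (p43,29), (p44,27), (p44,29), (p45,27), (p45,29)}
  {p44, p45} × {27, 28, 29} = {(p44,27), (p44,28), (p44,29), (p45,27), (p45,28), (p45,29)}
  {p43, p44, p45} × {27, 28, 29} = {(p43,27), (p43,28), (p43,29), (p44,27), (p44,28), (p44,29), (p45,27), (p45,28), (p45,29)}
These 16 distinct sets form the basis B.
Close under arbitrary unions to get τ_{X×Y}; counting gives |τ_{X×Y}| = 40.


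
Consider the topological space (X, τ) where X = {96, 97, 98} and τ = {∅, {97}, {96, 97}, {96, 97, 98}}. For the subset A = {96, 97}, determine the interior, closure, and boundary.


int(A) = {96, 97}, cl(A) = {96, 97, 98}, ∂A = {98}.

Closed sets in (X, τ) are complements of opens:
  closed(X, τ) = {∅, {98}, {96, 98}, {96, 97, 98}}.
int(A) = ⋃ {U ∈ τ : U ⊆ A}. Opens contained in A: ∅, {97}, {96, 97}.
Taking the union of these: int(A) = {96, 97}.
cl(A) = ⋂ {C closed : A ⊆ C}. Closed sets containing A: {96, 97, 98}.
Intersecting these: cl(A) = {96, 97, 98}.
∂A = cl(A) ∖ int(A) = {96, 97, 98} ∖ {96, 97} = {98}.


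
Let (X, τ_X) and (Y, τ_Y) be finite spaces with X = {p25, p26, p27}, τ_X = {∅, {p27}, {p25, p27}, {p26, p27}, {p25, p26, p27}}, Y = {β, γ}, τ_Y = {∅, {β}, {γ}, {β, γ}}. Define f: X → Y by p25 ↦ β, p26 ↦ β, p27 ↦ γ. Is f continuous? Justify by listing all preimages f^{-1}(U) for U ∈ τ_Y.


f is NOT continuous.

Compute f^{-1}(U) for each U ∈ τ_Y:
  U = ∅: f^{-1}(U) = ∅ ∈ τ_X ✓.
  U = {β}: f^{-1}(U) = {p25, p26} ∉ τ_X ✗.
  U = {γ}: f^{-1}(U) = {p27} ∈ τ_X ✓.
  U = {β, γ}: f^{-1}(U) = {p25, p26, p27} ∈ τ_X ✓.
Found U = {β} with f^{-1}(U) = {p25, p26} not in τ_X. Therefore f is NOT continuous.


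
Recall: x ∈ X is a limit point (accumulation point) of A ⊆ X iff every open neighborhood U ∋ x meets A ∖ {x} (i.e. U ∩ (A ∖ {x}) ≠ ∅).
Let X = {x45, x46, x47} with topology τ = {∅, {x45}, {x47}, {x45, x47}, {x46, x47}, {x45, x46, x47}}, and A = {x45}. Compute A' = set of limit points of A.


A' = ∅

For each x ∈ X, list the open sets U ∈ τ with x ∈ U, then check whether U ∩ (A ∖ {x}) ≠ ∅ for every such U.
  x = x45: open {x45} ∋ x has {x45} ∩ (A ∖ {x45}) = ∅, so x is NOT a limit point.
  x = x46: open {x46, x47} ∋ x has {x46, x47} ∩ (A ∖ {x46}) = ∅, so x is NOT a limit point.
  x = x47: open {x47} ∋ x has {x47} ∩ (A ∖ {x47}) = ∅, so x is NOT a limit point.
Collecting: A' = ∅.


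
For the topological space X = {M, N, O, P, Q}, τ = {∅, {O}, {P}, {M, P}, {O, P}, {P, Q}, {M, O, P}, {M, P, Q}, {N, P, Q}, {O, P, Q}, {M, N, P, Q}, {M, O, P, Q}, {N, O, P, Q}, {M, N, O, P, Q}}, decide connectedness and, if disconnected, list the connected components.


(X, τ) is disconnected; components = [{O}, {M, N, P, Q}].

Find clopen sets (U ∈ τ with X ∖ U ∈ τ):
  U = ∅, X ∖ U = {M, N, O, P, Q} — both open, so U is clopen.
  U = {O}, X ∖ U = {M, N, P, Q} — both open, so U is clopen.
  U = {M, N, P, Q}, X ∖ U = {O} — both open, so U is clopen.
  U = {M, N, O, P, Q}, X ∖ U = ∅ — both open, so U is clopen.
Nontrivial clopen(s) exist: e.g. {M, N, P, Q}. So (X, τ) is disconnected.
Compute connected components by grouping points that agree on all clopens:
  component: {O}
  component: {M, N, P, Q}


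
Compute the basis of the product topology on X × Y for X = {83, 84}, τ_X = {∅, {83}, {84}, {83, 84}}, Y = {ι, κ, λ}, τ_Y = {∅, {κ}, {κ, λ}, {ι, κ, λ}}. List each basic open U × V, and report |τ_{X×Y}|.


Basis B = {∅ × ∅, {83} × {κ}, {84} × {κ}, {83} × {κ, λ}, {83, 84} × {κ}, {84} × {κ, λ}, {83} × {ι, κ, λ}, {84} × {ι, κ, λ}, {83, 84} × {κ, λ}, {83, 84} × {ι, κ, λ}}; |τ_{X×Y}| = 16.

Enumerate products U × V with U ∈ τ_X, V ∈ τ_Y (deduplicated):
  ∅ × ∅ = {} (∅)
  {83} × {κ} = {(83,κ)}
  {84} × {κ} = {(84,κ)}
  {83} × {κ, λ} = {(83,κ), (83,λ)}
  {83, 84} × {κ} = {(83,κ), (84,κ)}
  {84} × {κ, λ} = {(84,κ), (84,λ)}
  {83} × {ι, κ, λ} = {(83,ι), (83,κ), (83,λ)}
  {84} × {ι, κ, λ} = {(84,ι), (84,κ), (84,λ)}
  {83, 84} × {κ, λ} = {(83,κ), (83,λ), (84,κ), (84,λ)}
  {83, 84} × {ι, κ, λ} = {(83,ι), (83,κ), (83,λ), (84,ι), (84,κ), (84,λ)}
These 10 distinct sets form the basis B.
Close under arbitrary unions to get τ_{X×Y}; counting gives |τ_{X×Y}| = 16.


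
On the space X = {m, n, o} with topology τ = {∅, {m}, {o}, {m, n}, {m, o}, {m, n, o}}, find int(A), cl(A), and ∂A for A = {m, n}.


int(A) = {m, n}, cl(A) = {m, n}, ∂A = ∅.

Closed sets in (X, τ) are complements of opens:
  closed(X, τ) = {∅, {n}, {o}, {m, n}, {n, o}, {m, n, o}}.
int(A) = ⋃ {U ∈ τ : U ⊆ A}. Opens contained in A: ∅, {m}, {m, n}.
Taking the union of these: int(A) = {m, n}.
cl(A) = ⋂ {C closed : A ⊆ C}. Closed sets containing A: {m, n}, {m, n, o}.
Intersecting these: cl(A) = {m, n}.
∂A = cl(A) ∖ int(A) = {m, n} ∖ {m, n} = ∅.


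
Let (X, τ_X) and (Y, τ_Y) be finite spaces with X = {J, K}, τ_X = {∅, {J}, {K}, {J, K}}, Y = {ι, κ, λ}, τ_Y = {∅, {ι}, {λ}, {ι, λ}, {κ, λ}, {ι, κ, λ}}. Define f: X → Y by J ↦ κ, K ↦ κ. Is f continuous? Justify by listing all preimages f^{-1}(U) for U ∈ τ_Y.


f IS continuous.

Compute f^{-1}(U) for each U ∈ τ_Y:
  U = ∅: f^{-1}(U) = ∅ ∈ τ_X ✓.
  U = {ι}: f^{-1}(U) = ∅ ∈ τ_X ✓.
  U = {λ}: f^{-1}(U) = ∅ ∈ τ_X ✓.
  U = {ι, λ}: f^{-1}(U) = ∅ ∈ τ_X ✓.
  U = {κ, λ}: f^{-1}(U) = {J, K} ∈ τ_X ✓.
  U = {ι, κ, λ}: f^{-1}(U) = {J, K} ∈ τ_X ✓.
Every preimage lies in τ_X, so f IS continuous.


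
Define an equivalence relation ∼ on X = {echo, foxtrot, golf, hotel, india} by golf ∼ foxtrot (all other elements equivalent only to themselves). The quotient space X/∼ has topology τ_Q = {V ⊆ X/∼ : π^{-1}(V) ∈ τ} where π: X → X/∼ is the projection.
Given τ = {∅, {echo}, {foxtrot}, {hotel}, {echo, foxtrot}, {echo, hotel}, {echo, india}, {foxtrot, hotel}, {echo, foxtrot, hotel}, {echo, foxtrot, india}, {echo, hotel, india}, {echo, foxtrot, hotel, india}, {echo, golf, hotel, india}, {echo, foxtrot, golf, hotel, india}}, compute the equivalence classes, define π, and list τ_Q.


X/∼ = {[echo], [foxtrot=golf], [hotel], [india]}; |τ_Q| = 7.

Equivalence classes: [echo], [foxtrot=golf], [hotel], [india].
Quotient map π: X → X/∼ sends echo ↦ [echo], foxtrot ↦ [foxtrot=golf], golf ↦ [foxtrot=golf], hotel ↦ [hotel], india ↦ [india].
For each subset V ⊆ X/∼, compute π^{-1}(V) ⊆ X and check whether π^{-1}(V) ∈ τ. V is open in τ_Q iff π^{-1}(V) ∈ τ.
  V = {}: π^{-1}(V) = ∅ ∈ τ ✓.
  V = {[echo]}: π^{-1}(V) = {echo} ∈ τ ✓.
  V = {[foxtrot=golf]}: π^{-1}(V) = {foxtrot, golf} ∉ τ ✗.
  V = {[echo], [foxtrot=golf]}: π^{-1}(V) = {echo, foxtrot, golf} ∉ τ ✗.
  V = {[hotel]}: π^{-1}(V) = {hotel} ∈ τ ✓.
  V = {[echo], [hotel]}: π^{-1}(V) = {echo, hotel} ∈ τ ✓.
  V = {[foxtrot=golf], [hotel]}: π^{-1}(V) = {foxtrot, golf, hotel} ∉ τ ✗.
  V = {[echo], [foxtrot=golf], [hotel]}: π^{-1}(V) = {echo, foxtrot, golf, hotel} ∉ τ ✗.
  V = {[india]}: π^{-1}(V) = {india} ∉ τ ✗.
  V = {[echo], [india]}: π^{-1}(V) = {echo, india} ∈ τ ✓.
  V = {[foxtrot=golf], [india]}: π^{-1}(V) = {foxtrot, golf, india} ∉ τ ✗.
  V = {[echo], [foxtrot=golf], [india]}: π^{-1}(V) = {echo, foxtrot, golf, india} ∉ τ ✗.
  V = {[hotel], [india]}: π^{-1}(V) = {hotel, india} ∉ τ ✗.
  V = {[echo], [hotel], [india]}: π^{-1}(V) = {echo, hotel, india} ∈ τ ✓.
  V = {[foxtrot=golf], [hotel], [india]}: π^{-1}(V) = {foxtrot, golf, hotel, india} ∉ τ ✗.
  V = {[echo], [foxtrot=golf], [hotel], [india]}: π^{-1}(V) = {echo, foxtrot, golf, hotel, india} ∈ τ ✓.
Open sets in the quotient: τ_Q = {{}, {[echo]}, {[hotel]}, {[echo], [hotel]}, {[echo], [india]}, {[echo], [hotel], [india]}, {[echo], [foxtrot=golf], [hotel], [india]}} (7 elements).


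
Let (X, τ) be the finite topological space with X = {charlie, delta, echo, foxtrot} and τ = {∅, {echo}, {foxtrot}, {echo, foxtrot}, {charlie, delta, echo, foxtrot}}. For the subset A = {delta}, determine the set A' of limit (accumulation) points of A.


A' = {charlie}

For each x ∈ X, list the open sets U ∈ τ with x ∈ U, then check whether U ∩ (A ∖ {x}) ≠ ∅ for every such U.
  x = charlie: opens ∋ x are {charlie, delta, echo, foxtrot}; each meets A ∖ {charlie}, so x IS a limit point.
  x = delta: open {charlie, delta, echo, foxtrot} ∋ x has {charlie, delta, echo, foxtrot} ∩ (A ∖ {delta}) = ∅, so x is NOT a limit point.
  x = echo: open {echo} ∋ x has {echo} ∩ (A ∖ {echo}) = ∅, so x is NOT a limit point.
  x = foxtrot: open {foxtrot} ∋ x has {foxtrot} ∩ (A ∖ {foxtrot}) = ∅, so x is NOT a limit point.
Collecting: A' = {charlie}.


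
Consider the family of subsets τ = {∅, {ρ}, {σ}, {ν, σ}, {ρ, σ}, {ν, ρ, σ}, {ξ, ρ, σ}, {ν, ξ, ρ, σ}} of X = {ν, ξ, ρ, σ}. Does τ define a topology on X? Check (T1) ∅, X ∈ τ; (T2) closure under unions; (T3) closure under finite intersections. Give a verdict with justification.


τ IS a topology on X.

Axiom (T1): ∅ ∈ τ? Yes; X ∈ τ? Yes.
Axiom (T2/T3): check pairwise unions and intersections of members of τ.
All pairwise intersections and unions checked — each lies in τ. Therefore τ satisfies (T1), (T2), (T3): it IS a topology on X.


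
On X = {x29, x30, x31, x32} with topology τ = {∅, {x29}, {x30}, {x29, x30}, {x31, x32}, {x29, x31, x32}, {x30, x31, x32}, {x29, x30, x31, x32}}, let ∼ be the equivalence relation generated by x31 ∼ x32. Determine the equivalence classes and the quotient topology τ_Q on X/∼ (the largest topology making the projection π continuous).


X/∼ = {[x29], [x30], [x31=x32]}; |τ_Q| = 8.

Equivalence classes: [x29], [x30], [x31=x32].
Quotient map π: X → X/∼ sends x29 ↦ [x29], x30 ↦ [x30], x31 ↦ [x31=x32], x32 ↦ [x31=x32].
For each subset V ⊆ X/∼, compute π^{-1}(V) ⊆ X and check whether π^{-1}(V) ∈ τ. V is open in τ_Q iff π^{-1}(V) ∈ τ.
  V = {}: π^{-1}(V) = ∅ ∈ τ ✓.
  V = {[x29]}: π^{-1}(V) = {x29} ∈ τ ✓.
  V = {[x30]}: π^{-1}(V) = {x30} ∈ τ ✓.
  V = {[x29], [x30]}: π^{-1}(V) = {x29, x30} ∈ τ ✓.
  V = {[x31=x32]}: π^{-1}(V) = {x31, x32} ∈ τ ✓.
  V = {[x29], [x31=x32]}: π^{-1}(V) = {x29, x31, x32} ∈ τ ✓.
  V = {[x30], [x31=x32]}: π^{-1}(V) = {x30, x31, x32} ∈ τ ✓.
  V = {[x29], [x30], [x31=x32]}: π^{-1}(V) = {x29, x30, x31, x32} ∈ τ ✓.
Open sets in the quotient: τ_Q = {{}, {[x29]}, {[x30]}, {[x29], [x30]}, {[x31=x32]}, {[x29], [x31=x32]}, {[x30], [x31=x32]}, {[x29], [x30], [x31=x32]}} (8 elements).


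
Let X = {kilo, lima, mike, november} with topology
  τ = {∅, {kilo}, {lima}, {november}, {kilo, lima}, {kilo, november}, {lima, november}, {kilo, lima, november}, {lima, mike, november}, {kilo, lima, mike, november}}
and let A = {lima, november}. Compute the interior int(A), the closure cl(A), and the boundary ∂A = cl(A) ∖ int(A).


int(A) = {lima, november}, cl(A) = {lima, mike, november}, ∂A = {mike}.

Closed sets in (X, τ) are complements of opens:
  closed(X, τ) = {∅, {kilo}, {mike}, {kilo, mike}, {lima, mike}, {mike, november}, {kilo, lima, mike}, {kilo, mike, november}, {lima, mike, november}, {kilo, lima, mike, november}}.
int(A) = ⋃ {U ∈ τ : U ⊆ A}. Opens contained in A: ∅, {lima}, {november}, {lima, november}.
Taking the union of these: int(A) = {lima, november}.
cl(A) = ⋂ {C closed : A ⊆ C}. Closed sets containing A: {lima, mike, november}, {kilo, lima, mike, november}.
Intersecting these: cl(A) = {lima, mike, november}.
∂A = cl(A) ∖ int(A) = {lima, mike, november} ∖ {lima, november} = {mike}.


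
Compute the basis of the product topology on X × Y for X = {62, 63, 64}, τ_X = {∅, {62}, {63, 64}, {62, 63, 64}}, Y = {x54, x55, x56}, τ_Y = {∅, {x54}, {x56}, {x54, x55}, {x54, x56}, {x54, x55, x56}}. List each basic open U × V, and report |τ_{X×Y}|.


Basis B = {∅ × ∅, {62} × {x54}, {62} × {x56}, {62} × {x54, x55}, {62} × {x54, x56}, {63, 64} × {x54}, {63, 64} × {x56}, {62} × {x54, x55, x56}, {62, 63, 64} × {x54}, {62, 63, 64} × {x56}, {63, 64} × {x54, x55}, {63, 64} × {x54, x56}, {62, 63, 64} × {x54, x55}, {62, 63, 64} × {x54, x56}, {63, 64} × {x54, x55, x56}, {62, 63, 64} × {x54, x55, x56}}; |τ_{X×Y}| = 36.

Enumerate products U × V with U ∈ τ_X, V ∈ τ_Y (deduplicated):
  ∅ × ∅ = {} (∅)
  {62} × {x54} = {(62,x54)}
  {62} × {x56} = {(62,x56)}
  {62} × {x54, x55} = {(62,x54), (62,x55)}
  {62} × {x54, x56} = {(62,x54), (62,x56)}
  {63, 64} × {x54} = {(63,x54), (64,x54)}
  {63, 64} × {x56} = {(63,x56), (64,x56)}
  {62} × {x54, x55, x56} = {(62,x54), (62,x55), (62,x56)}
  {62, 63, 64} × {x54} = {(62,x54), (63,x54), (64,x54)}
  {62, 63, 64} × {x56} = {(62,x56), (63,x56), (64,x56)}
  {63, 64} × {x54, x55} = {(63,x54), (63,x55), (64,x54), (64,x55)}
  {63, 64} × {x54, x56} = {(63,x54), (63,x56), (64,x54), (64,x56)}
  {62, 63, 64} × {x54, x55} = {(62,x54), (62,x55), (63,x54), (63,x55), (64,x54), (64,x55)}
  {62, 63, 64} × {x54, x56} = {(62,x54), (62,x56), (63,x54), (63,x56), (64,x54), (64,x56)}
  {63, 64} × {x54, x55, x56} = {(63,x54), (63,x55), (63,x56), (64,x54), (64,x55), (64,x56)}
  {62, 63, 64} × {x54, x55, x56} = {(62,x54), (62,x55), (62,x56), (63,x54), (63,x55), (63,x56), (64,x54), (64,x55), (64,x56)}
These 16 distinct sets form the basis B.
Close under arbitrary unions to get τ_{X×Y}; counting gives |τ_{X×Y}| = 36.


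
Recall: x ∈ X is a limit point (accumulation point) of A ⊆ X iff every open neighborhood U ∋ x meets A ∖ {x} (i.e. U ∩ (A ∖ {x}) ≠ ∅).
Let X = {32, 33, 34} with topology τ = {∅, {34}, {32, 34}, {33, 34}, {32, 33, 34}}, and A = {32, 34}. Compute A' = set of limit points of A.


A' = {32, 33}

For each x ∈ X, list the open sets U ∈ τ with x ∈ U, then check whether U ∩ (A ∖ {x}) ≠ ∅ for every such U.
  x = 32: opens ∋ x are {32, 34}, {32, 33, 34}; each meets A ∖ {32}, so x IS a limit point.
  x = 33: opens ∋ x are {33, 34}, {32, 33, 34}; each meets A ∖ {33}, so x IS a limit point.
  x = 34: open {34} ∋ x has {34} ∩ (A ∖ {34}) = ∅, so x is NOT a limit point.
Collecting: A' = {32, 33}.


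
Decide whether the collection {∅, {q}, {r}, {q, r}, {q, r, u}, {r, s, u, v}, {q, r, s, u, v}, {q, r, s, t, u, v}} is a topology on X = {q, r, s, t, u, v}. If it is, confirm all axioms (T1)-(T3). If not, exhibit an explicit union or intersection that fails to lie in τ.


τ is NOT a topology on X.

Axiom (T1): ∅ ∈ τ? Yes; X ∈ τ? Yes.
Axiom (T2/T3): check pairwise unions and intersections of members of τ.
Counterexample for (T3): {q, r, u} ∩ {r, s, u, v} = {r, u} ∉ τ. Therefore τ is NOT a topology.


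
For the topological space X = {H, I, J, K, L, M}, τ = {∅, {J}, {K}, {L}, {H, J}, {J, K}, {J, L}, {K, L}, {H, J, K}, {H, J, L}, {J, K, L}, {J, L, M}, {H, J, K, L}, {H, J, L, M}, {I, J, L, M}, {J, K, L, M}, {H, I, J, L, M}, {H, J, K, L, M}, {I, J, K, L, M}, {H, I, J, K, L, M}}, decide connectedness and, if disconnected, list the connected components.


(X, τ) is disconnected; components = [{K}, {H, I, J, L, M}].

Find clopen sets (U ∈ τ with X ∖ U ∈ τ):
  U = ∅, X ∖ U = {H, I, J, K, L, M} — both open, so U is clopen.
  U = {K}, X ∖ U = {H, I, J, L, M} — both open, so U is clopen.
  U = {H, I, J, L, M}, X ∖ U = {K} — both open, so U is clopen.
  U = {H, I, J, K, L, M}, X ∖ U = ∅ — both open, so U is clopen.
Nontrivial clopen(s) exist: e.g. {H, I, J, L, M}. So (X, τ) is disconnected.
Compute connected components by grouping points that agree on all clopens:
  component: {K}
  component: {H, I, J, L, M}


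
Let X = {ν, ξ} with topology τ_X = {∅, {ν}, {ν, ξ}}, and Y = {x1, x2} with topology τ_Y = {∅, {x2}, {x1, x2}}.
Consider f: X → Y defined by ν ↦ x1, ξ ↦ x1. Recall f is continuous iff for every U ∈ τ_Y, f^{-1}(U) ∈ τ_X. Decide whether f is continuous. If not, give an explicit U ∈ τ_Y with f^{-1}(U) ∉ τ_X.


f IS continuous.

Compute f^{-1}(U) for each U ∈ τ_Y:
  U = ∅: f^{-1}(U) = ∅ ∈ τ_X ✓.
  U = {x2}: f^{-1}(U) = ∅ ∈ τ_X ✓.
  U = {x1, x2}: f^{-1}(U) = {ν, ξ} ∈ τ_X ✓.
Every preimage lies in τ_X, so f IS continuous.


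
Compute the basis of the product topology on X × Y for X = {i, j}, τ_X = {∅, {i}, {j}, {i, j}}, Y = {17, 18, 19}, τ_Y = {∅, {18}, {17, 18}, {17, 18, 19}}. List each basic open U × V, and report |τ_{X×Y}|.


Basis B = {∅ × ∅, {i} × {18}, {j} × {18}, {i} × {17, 18}, {i, j} × {18}, {j} × {17, 18}, {i} × {17, 18, 19}, {j} × {17, 18, 19}, {i, j} × {17, 18}, {i, j} × {17, 18, 19}}; |τ_{X×Y}| = 16.

Enumerate products U × V with U ∈ τ_X, V ∈ τ_Y (deduplicated):
  ∅ × ∅ = {} (∅)
  {i} × {18} = {(i,18)}
  {j} × {18} = {(j,18)}
  {i} × {17, 18} = {(i,17), (i,18)}
  {i, j} × {18} = {(i,18), (j,18)}
  {j} × {17, 18} = {(j,17), (j,18)}
  {i} × {17, 18, 19} = {(i,17), (i,18), (i,19)}
  {j} × {17, 18, 19} = {(j,17), (j,18), (j,19)}
  {i, j} × {17, 18} = {(i,17), (i,18), (j,17), (j,18)}
  {i, j} × {17, 18, 19} = {(i,17), (i,18), (i,19), (j,17), (j,18), (j,19)}
These 10 distinct sets form the basis B.
Close under arbitrary unions to get τ_{X×Y}; counting gives |τ_{X×Y}| = 16.


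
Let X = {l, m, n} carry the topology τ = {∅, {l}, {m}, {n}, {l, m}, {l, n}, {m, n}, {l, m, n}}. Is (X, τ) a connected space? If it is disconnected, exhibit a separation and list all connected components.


(X, τ) is disconnected; components = [{l}, {m}, {n}].

Find clopen sets (U ∈ τ with X ∖ U ∈ τ):
  U = ∅, X ∖ U = {l, m, n} — both open, so U is clopen.
  U = {l}, X ∖ U = {m, n} — both open, so U is clopen.
  U = {m}, X ∖ U = {l, n} — both open, so U is clopen.
  U = {n}, X ∖ U = {l, m} — both open, so U is clopen.
  U = {l, m}, X ∖ U = {n} — both open, so U is clopen.
  U = {l, n}, X ∖ U = {m} — both open, so U is clopen.
  U = {m, n}, X ∖ U = {l} — both open, so U is clopen.
  U = {l, m, n}, X ∖ U = ∅ — both open, so U is clopen.
Nontrivial clopen(s) exist: e.g. {l}. So (X, τ) is disconnected.
Compute connected components by grouping points that agree on all clopens:
  component: {l}
  component: {m}
  component: {n}


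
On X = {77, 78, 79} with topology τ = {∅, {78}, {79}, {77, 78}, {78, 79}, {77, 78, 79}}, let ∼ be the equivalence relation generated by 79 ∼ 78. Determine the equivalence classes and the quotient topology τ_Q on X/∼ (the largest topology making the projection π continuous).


X/∼ = {[77], [78=79]}; |τ_Q| = 3.

Equivalence classes: [77], [78=79].
Quotient map π: X → X/∼ sends 77 ↦ [77], 78 ↦ [78=79], 79 ↦ [78=79].
For each subset V ⊆ X/∼, compute π^{-1}(V) ⊆ X and check whether π^{-1}(V) ∈ τ. V is open in τ_Q iff π^{-1}(V) ∈ τ.
  V = {}: π^{-1}(V) = ∅ ∈ τ ✓.
  V = {[77]}: π^{-1}(V) = {77} ∉ τ ✗.
  V = {[78=79]}: π^{-1}(V) = {78, 79} ∈ τ ✓.
  V = {[77], [78=79]}: π^{-1}(V) = {77, 78, 79} ∈ τ ✓.
Open sets in the quotient: τ_Q = {{}, {[78=79]}, {[77], [78=79]}} (3 elements).


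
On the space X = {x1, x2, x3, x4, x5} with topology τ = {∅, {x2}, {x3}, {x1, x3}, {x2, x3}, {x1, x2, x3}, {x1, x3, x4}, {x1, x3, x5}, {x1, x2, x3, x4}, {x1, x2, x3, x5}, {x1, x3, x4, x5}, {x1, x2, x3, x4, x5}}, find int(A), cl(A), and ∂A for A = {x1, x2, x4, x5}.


int(A) = {x2}, cl(A) = {x1, x2, x4, x5}, ∂A = {x1, x4, x5}.

Closed sets in (X, τ) are complements of opens:
  closed(X, τ) = {∅, {x2}, {x4}, {x5}, {x2, x4}, {x2, x5}, {x4, x5}, {x1, x4, x5}, {x2, x4, x5}, {x1, x2, x4, x5}, {x1, x3, x4, x5}, {x1, x2, x3, x4, x5}}.
int(A) = ⋃ {U ∈ τ : U ⊆ A}. Opens contained in A: ∅, {x2}.
Taking the union of these: int(A) = {x2}.
cl(A) = ⋂ {C closed : A ⊆ C}. Closed sets containing A: {x1, x2, x4, x5}, {x1, x2, x3, x4, x5}.
Intersecting these: cl(A) = {x1, x2, x4, x5}.
∂A = cl(A) ∖ int(A) = {x1, x2, x4, x5} ∖ {x2} = {x1, x4, x5}.


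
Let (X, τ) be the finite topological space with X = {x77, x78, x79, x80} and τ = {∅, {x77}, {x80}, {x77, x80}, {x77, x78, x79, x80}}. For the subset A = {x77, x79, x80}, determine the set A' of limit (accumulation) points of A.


A' = {x78, x79}

For each x ∈ X, list the open sets U ∈ τ with x ∈ U, then check whether U ∩ (A ∖ {x}) ≠ ∅ for every such U.
  x = x77: open {x77} ∋ x has {x77} ∩ (A ∖ {x77}) = ∅, so x is NOT a limit point.
  x = x78: opens ∋ x are {x77, x78, x79, x80}; each meets A ∖ {x78}, so x IS a limit point.
  x = x79: opens ∋ x are {x77, x78, x79, x80}; each meets A ∖ {x79}, so x IS a limit point.
  x = x80: open {x80} ∋ x has {x80} ∩ (A ∖ {x80}) = ∅, so x is NOT a limit point.
Collecting: A' = {x78, x79}.


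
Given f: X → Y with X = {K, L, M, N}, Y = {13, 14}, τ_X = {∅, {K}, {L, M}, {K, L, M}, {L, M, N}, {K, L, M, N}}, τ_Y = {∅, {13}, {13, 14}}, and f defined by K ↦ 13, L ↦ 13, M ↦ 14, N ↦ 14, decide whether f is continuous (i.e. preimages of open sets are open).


f is NOT continuous.

Compute f^{-1}(U) for each U ∈ τ_Y:
  U = ∅: f^{-1}(U) = ∅ ∈ τ_X ✓.
  U = {13}: f^{-1}(U) = {K, L} ∉ τ_X ✗.
  U = {13, 14}: f^{-1}(U) = {K, L, M, N} ∈ τ_X ✓.
Found U = {13} with f^{-1}(U) = {K, L} not in τ_X. Therefore f is NOT continuous.


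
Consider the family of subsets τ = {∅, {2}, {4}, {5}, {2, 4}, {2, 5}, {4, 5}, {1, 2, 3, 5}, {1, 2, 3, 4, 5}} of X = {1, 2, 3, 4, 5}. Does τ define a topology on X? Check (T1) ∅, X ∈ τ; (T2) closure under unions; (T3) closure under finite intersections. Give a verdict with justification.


τ is NOT a topology on X.

Axiom (T1): ∅ ∈ τ? Yes; X ∈ τ? Yes.
Axiom (T2/T3): check pairwise unions and intersections of members of τ.
Counterexample for (T2): {2} ∪ {4, 5} = {2, 4, 5} ∉ τ. Therefore τ is NOT a topology.


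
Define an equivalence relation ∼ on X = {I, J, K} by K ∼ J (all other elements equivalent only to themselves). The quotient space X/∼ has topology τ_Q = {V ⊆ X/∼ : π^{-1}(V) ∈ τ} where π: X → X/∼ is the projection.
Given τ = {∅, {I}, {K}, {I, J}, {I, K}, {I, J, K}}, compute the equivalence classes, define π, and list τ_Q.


X/∼ = {[I], [J=K]}; |τ_Q| = 3.

Equivalence classes: [I], [J=K].
Quotient map π: X → X/∼ sends I ↦ [I], J ↦ [J=K], K ↦ [J=K].
For each subset V ⊆ X/∼, compute π^{-1}(V) ⊆ X and check whether π^{-1}(V) ∈ τ. V is open in τ_Q iff π^{-1}(V) ∈ τ.
  V = {}: π^{-1}(V) = ∅ ∈ τ ✓.
  V = {[I]}: π^{-1}(V) = {I} ∈ τ ✓.
  V = {[J=K]}: π^{-1}(V) = {J, K} ∉ τ ✗.
  V = {[I], [J=K]}: π^{-1}(V) = {I, J, K} ∈ τ ✓.
Open sets in the quotient: τ_Q = {{}, {[I]}, {[I], [J=K]}} (3 elements).


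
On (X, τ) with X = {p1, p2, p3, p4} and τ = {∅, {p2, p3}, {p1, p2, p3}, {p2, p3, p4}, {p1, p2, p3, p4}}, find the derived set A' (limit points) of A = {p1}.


A' = ∅

For each x ∈ X, list the open sets U ∈ τ with x ∈ U, then check whether U ∩ (A ∖ {x}) ≠ ∅ for every such U.
  x = p1: open {p1, p2, p3} ∋ x has {p1, p2, p3} ∩ (A ∖ {p1}) = ∅, so x is NOT a limit point.
  x = p2: open {p2, p3} ∋ x has {p2, p3} ∩ (A ∖ {p2}) = ∅, so x is NOT a limit point.
  x = p3: open {p2, p3} ∋ x has {p2, p3} ∩ (A ∖ {p3}) = ∅, so x is NOT a limit point.
  x = p4: open {p2, p3, p4} ∋ x has {p2, p3, p4} ∩ (A ∖ {p4}) = ∅, so x is NOT a limit point.
Collecting: A' = ∅.


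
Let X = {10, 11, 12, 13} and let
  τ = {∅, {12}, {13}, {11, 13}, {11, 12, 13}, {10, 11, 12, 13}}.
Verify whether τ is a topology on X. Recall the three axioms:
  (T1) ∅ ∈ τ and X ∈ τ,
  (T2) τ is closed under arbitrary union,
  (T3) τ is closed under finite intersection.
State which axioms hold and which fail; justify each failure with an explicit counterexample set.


τ is NOT a topology on X.

Axiom (T1): ∅ ∈ τ? Yes; X ∈ τ? Yes.
Axiom (T2/T3): check pairwise unions and intersections of members of τ.
Counterexample for (T2): {12} ∪ {13} = {12, 13} ∉ τ. Therefore τ is NOT a topology.


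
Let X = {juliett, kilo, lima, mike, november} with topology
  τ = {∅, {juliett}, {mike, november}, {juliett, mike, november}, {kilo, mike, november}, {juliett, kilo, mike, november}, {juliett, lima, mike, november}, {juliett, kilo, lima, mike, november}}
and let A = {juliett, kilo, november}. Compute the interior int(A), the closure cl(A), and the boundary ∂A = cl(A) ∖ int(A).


int(A) = {juliett}, cl(A) = {juliett, kilo, lima, mike, november}, ∂A = {kilo, lima, mike, november}.

Closed sets in (X, τ) are complements of opens:
  closed(X, τ) = {∅, {kilo}, {lima}, {juliett, lima}, {kilo, lima}, {juliett, kilo, lima}, {kilo, lima, mike, november}, {juliett, kilo, lima, mike, november}}.
int(A) = ⋃ {U ∈ τ : U ⊆ A}. Opens contained in A: ∅, {juliett}.
Taking the union of these: int(A) = {juliett}.
cl(A) = ⋂ {C closed : A ⊆ C}. Closed sets containing A: {juliett, kilo, lima, mike, november}.
Intersecting these: cl(A) = {juliett, kilo, lima, mike, november}.
∂A = cl(A) ∖ int(A) = {juliett, kilo, lima, mike, november} ∖ {juliett} = {kilo, lima, mike, november}.


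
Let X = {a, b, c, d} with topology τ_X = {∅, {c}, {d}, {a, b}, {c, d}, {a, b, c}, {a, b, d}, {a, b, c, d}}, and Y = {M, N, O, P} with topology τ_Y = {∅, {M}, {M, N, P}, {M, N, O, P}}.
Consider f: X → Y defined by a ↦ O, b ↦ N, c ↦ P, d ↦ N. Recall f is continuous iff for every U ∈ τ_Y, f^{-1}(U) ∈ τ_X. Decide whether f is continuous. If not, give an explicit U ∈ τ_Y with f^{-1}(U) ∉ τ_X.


f is NOT continuous.

Compute f^{-1}(U) for each U ∈ τ_Y:
  U = ∅: f^{-1}(U) = ∅ ∈ τ_X ✓.
  U = {M}: f^{-1}(U) = ∅ ∈ τ_X ✓.
  U = {M, N, P}: f^{-1}(U) = {b, c, d} ∉ τ_X ✗.
  U = {M, N, O, P}: f^{-1}(U) = {a, b, c, d} ∈ τ_X ✓.
Found U = {M, N, P} with f^{-1}(U) = {b, c, d} not in τ_X. Therefore f is NOT continuous.


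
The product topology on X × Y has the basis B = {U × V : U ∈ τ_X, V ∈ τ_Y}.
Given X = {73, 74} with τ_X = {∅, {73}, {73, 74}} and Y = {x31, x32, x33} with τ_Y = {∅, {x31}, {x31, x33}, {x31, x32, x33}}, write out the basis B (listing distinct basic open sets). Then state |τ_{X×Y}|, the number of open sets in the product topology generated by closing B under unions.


Basis B = {∅ × ∅, {73} × {x31}, {73} × {x31, x33}, {73, 74} × {x31}, {73} × {x31, x32, x33}, {73, 74} × {x31, x33}, {73, 74} × {x31, x32, x33}}; |τ_{X×Y}| = 10.

Enumerate products U × V with U ∈ τ_X, V ∈ τ_Y (deduplicated):
  ∅ × ∅ = {} (∅)
  {73} × {x31} = {(73,x31)}
  {73} × {x31, x33} = {(73,x31), (73,x33)}
  {73, 74} × {x31} = {(73,x31), (74,x31)}
  {73} × {x31, x32, x33} = {(73,x31), (73,x32), (73,x33)}
  {73, 74} × {x31, x33} = {(73,x31), (73,x33), (74,x31), (74,x33)}
  {73, 74} × {x31, x32, x33} = {(73,x31), (73,x32), (73,x33), (74,x31), (74,x32), (74,x33)}
These 7 distinct sets form the basis B.
Close under arbitrary unions to get τ_{X×Y}; counting gives |τ_{X×Y}| = 10.


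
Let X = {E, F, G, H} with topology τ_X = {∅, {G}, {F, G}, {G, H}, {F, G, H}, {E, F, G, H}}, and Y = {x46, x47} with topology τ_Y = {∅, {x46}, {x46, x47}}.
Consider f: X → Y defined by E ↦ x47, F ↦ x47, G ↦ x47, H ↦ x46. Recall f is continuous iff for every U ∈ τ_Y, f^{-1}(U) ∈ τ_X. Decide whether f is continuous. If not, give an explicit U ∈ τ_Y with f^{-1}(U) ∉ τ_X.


f is NOT continuous.

Compute f^{-1}(U) for each U ∈ τ_Y:
  U = ∅: f^{-1}(U) = ∅ ∈ τ_X ✓.
  U = {x46}: f^{-1}(U) = {H} ∉ τ_X ✗.
  U = {x46, x47}: f^{-1}(U) = {E, F, G, H} ∈ τ_X ✓.
Found U = {x46} with f^{-1}(U) = {H} not in τ_X. Therefore f is NOT continuous.


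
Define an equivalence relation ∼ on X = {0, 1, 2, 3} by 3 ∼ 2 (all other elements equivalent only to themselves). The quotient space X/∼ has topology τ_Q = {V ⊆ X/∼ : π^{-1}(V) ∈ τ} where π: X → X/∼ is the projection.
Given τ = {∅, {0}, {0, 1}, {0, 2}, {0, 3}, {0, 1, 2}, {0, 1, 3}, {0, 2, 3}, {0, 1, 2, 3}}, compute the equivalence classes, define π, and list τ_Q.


X/∼ = {[0], [1], [2=3]}; |τ_Q| = 5.

Equivalence classes: [0], [1], [2=3].
Quotient map π: X → X/∼ sends 0 ↦ [0], 1 ↦ [1], 2 ↦ [2=3], 3 ↦ [2=3].
For each subset V ⊆ X/∼, compute π^{-1}(V) ⊆ X and check whether π^{-1}(V) ∈ τ. V is open in τ_Q iff π^{-1}(V) ∈ τ.
  V = {}: π^{-1}(V) = ∅ ∈ τ ✓.
  V = {[0]}: π^{-1}(V) = {0} ∈ τ ✓.
  V = {[1]}: π^{-1}(V) = {1} ∉ τ ✗.
  V = {[0], [1]}: π^{-1}(V) = {0, 1} ∈ τ ✓.
  V = {[2=3]}: π^{-1}(V) = {2, 3} ∉ τ ✗.
  V = {[0], [2=3]}: π^{-1}(V) = {0, 2, 3} ∈ τ ✓.
  V = {[1], [2=3]}: π^{-1}(V) = {1, 2, 3} ∉ τ ✗.
  V = {[0], [1], [2=3]}: π^{-1}(V) = {0, 1, 2, 3} ∈ τ ✓.
Open sets in the quotient: τ_Q = {{}, {[0]}, {[0], [1]}, {[0], [2=3]}, {[0], [1], [2=3]}} (5 elements).


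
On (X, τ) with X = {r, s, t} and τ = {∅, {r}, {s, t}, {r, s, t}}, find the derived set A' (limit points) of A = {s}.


A' = {t}

For each x ∈ X, list the open sets U ∈ τ with x ∈ U, then check whether U ∩ (A ∖ {x}) ≠ ∅ for every such U.
  x = r: open {r} ∋ x has {r} ∩ (A ∖ {r}) = ∅, so x is NOT a limit point.
  x = s: open {s, t} ∋ x has {s, t} ∩ (A ∖ {s}) = ∅, so x is NOT a limit point.
  x = t: opens ∋ x are {s, t}, {r, s, t}; each meets A ∖ {t}, so x IS a limit point.
Collecting: A' = {t}.


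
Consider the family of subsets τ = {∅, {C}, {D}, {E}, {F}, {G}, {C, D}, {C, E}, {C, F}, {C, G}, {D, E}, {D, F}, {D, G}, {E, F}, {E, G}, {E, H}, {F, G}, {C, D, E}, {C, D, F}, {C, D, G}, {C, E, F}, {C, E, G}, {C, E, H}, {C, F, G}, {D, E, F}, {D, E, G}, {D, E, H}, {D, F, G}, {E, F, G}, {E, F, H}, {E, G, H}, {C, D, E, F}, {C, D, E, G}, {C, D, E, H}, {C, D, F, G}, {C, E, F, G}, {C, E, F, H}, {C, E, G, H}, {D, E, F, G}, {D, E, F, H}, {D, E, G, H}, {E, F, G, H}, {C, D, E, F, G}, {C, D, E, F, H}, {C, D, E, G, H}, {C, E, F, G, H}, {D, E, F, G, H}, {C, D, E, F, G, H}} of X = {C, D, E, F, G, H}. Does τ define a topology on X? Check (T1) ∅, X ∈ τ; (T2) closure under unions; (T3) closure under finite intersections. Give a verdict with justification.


τ IS a topology on X.

Axiom (T1): ∅ ∈ τ? Yes; X ∈ τ? Yes.
Axiom (T2/T3): check pairwise unions and intersections of members of τ.
All pairwise intersections and unions checked — each lies in τ. Therefore τ satisfies (T1), (T2), (T3): it IS a topology on X.


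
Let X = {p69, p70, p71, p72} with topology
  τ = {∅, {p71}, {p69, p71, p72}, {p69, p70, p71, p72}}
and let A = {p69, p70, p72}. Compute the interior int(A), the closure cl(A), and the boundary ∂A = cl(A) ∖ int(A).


int(A) = ∅, cl(A) = {p69, p70, p72}, ∂A = {p69, p70, p72}.

Closed sets in (X, τ) are complements of opens:
  closed(X, τ) = {∅, {p70}, {p69, p70, p72}, {p69, p70, p71, p72}}.
int(A) = ⋃ {U ∈ τ : U ⊆ A}. Opens contained in A: ∅.
Taking the union of these: int(A) = ∅.
cl(A) = ⋂ {C closed : A ⊆ C}. Closed sets containing A: {p69, p70, p72}, {p69, p70, p71, p72}.
Intersecting these: cl(A) = {p69, p70, p72}.
∂A = cl(A) ∖ int(A) = {p69, p70, p72} ∖ ∅ = {p69, p70, p72}.


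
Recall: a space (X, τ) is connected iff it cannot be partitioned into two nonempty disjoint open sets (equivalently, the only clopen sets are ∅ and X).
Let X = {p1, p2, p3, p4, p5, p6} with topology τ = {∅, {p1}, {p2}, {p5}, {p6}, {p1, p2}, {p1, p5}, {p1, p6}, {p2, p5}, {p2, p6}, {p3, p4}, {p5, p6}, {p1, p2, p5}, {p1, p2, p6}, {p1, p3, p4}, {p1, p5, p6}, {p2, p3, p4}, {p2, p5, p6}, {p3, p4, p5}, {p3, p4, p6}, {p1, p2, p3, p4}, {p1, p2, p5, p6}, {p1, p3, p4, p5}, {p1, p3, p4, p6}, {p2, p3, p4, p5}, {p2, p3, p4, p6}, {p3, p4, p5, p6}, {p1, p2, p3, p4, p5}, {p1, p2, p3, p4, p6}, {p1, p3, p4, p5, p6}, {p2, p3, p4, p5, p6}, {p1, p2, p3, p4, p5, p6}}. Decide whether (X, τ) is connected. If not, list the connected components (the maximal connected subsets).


(X, τ) is disconnected; components = [{p1}, {p2}, {p5}, {p6}, {p3, p4}].

Find clopen sets (U ∈ τ with X ∖ U ∈ τ):
  U = ∅, X ∖ U = {p1, p2, p3, p4, p5, p6} — both open, so U is clopen.
  U = {p1}, X ∖ U = {p2, p3, p4, p5, p6} — both open, so U is clopen.
  U = {p2}, X ∖ U = {p1, p3, p4, p5, p6} — both open, so U is clopen.
  U = {p5}, X ∖ U = {p1, p2, p3, p4, p6} — both open, so U is clopen.
  U = {p6}, X ∖ U = {p1, p2, p3, p4, p5} — both open, so U is clopen.
  U = {p1, p2}, X ∖ U = {p3, p4, p5, p6} — both open, so U is clopen.
  U = {p1, p5}, X ∖ U = {p2, p3, p4, p6} — both open, so U is clopen.
  U = {p1, p6}, X ∖ U = {p2, p3, p4, p5} — both open, so U is clopen.
  U = {p2, p5}, X ∖ U = {p1, p3, p4, p6} — both open, so U is clopen.
  U = {p2, p6}, X ∖ U = {p1, p3, p4, p5} — both open, so U is clopen.
  U = {p3, p4}, X ∖ U = {p1, p2, p5, p6} — both open, so U is clopen.
  U = {p5, p6}, X ∖ U = {p1, p2, p3, p4} — both open, so U is clopen.
  U = {p1, p2, p5}, X ∖ U = {p3, p4, p6} — both open, so U is clopen.
  U = {p1, p2, p6}, X ∖ U = {p3, p4, p5} — both open, so U is clopen.
  U = {p1, p3, p4}, X ∖ U = {p2, p5, p6} — both open, so U is clopen.
  U = {p1, p5, p6}, X ∖ U = {p2, p3, p4} — both open, so U is clopen.
  U = {p2, p3, p4}, X ∖ U = {p1, p5, p6} — both open, so U is clopen.
  U = {p2, p5, p6}, X ∖ U = {p1, p3, p4} — both open, so U is clopen.
  U = {p3, p4, p5}, X ∖ U = {p1, p2, p6} — both open, so U is clopen.
  U = {p3, p4, p6}, X ∖ U = {p1, p2, p5} — both open, so U is clopen.
  U = {p1, p2, p3, p4}, X ∖ U = {p5, p6} — both open, so U is clopen.
  U = {p1, p2, p5, p6}, X ∖ U = {p3, p4} — both open, so U is clopen.
  U = {p1, p3, p4, p5}, X ∖ U = {p2, p6} — both open, so U is clopen.
  U = {p1, p3, p4, p6}, X ∖ U = {p2, p5} — both open, so U is clopen.
  U = {p2, p3, p4, p5}, X ∖ U = {p1, p6} — both open, so U is clopen.
  U = {p2, p3, p4, p6}, X ∖ U = {p1, p5} — both open, so U is clopen.
  U = {p3, p4, p5, p6}, X ∖ U = {p1, p2} — both open, so U is clopen.
  U = {p1, p2, p3, p4, p5}, X ∖ U = {p6} — both open, so U is clopen.
  U = {p1, p2, p3, p4, p6}, X ∖ U = {p5} — both open, so U is clopen.
  U = {p1, p3, p4, p5, p6}, X ∖ U = {p2} — both open, so U is clopen.
  U = {p2, p3, p4, p5, p6}, X ∖ U = {p1} — both open, so U is clopen.
  U = {p1, p2, p3, p4, p5, p6}, X ∖ U = ∅ — both open, so U is clopen.
Nontrivial clopen(s) exist: e.g. {p1, p2, p3, p4, p5}. So (X, τ) is disconnected.
Compute connected components by grouping points that agree on all clopens:
  component: {p1}
  component: {p2}
  component: {p5}
  component: {p6}
  component: {p3, p4}


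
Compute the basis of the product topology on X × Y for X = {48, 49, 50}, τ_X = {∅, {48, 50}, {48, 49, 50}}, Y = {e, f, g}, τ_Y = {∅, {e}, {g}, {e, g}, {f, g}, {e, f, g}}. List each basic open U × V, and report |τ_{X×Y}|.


Basis B = {∅ × ∅, {48, 50} × {e}, {48, 50} × {g}, {48, 49, 50} × {e}, {48, 49, 50} × {g}, {48, 50} × {e, g}, {48, 50} × {f, g}, {48, 50} × {e, f, g}, {48, 49, 50} × {e, g}, {48, 49, 50} × {f, g}, {48, 49, 50} × {e, f, g}}; |τ_{X×Y}| = 18.

Enumerate products U × V with U ∈ τ_X, V ∈ τ_Y (deduplicated):
  ∅ × ∅ = {} (∅)
  {48, 50} × {e} = {(48,e), (50,e)}
  {48, 50} × {g} = {(48,g), (50,g)}
  {48, 49, 50} × {e} = {(48,e), (49,e), (50,e)}
  {48, 49, 50} × {g} = {(48,g), (49,g), (50,g)}
  {48, 50} × {e, g} = {(48,e), (48,g), (50,e), (50,g)}
  {48, 50} × {f, g} = {(48,f), (48,g), (50,f), (50,g)}
  {48, 50} × {e, f, g} = {(48,e), (48,f), (48,g), (50,e), (50,f), (50,g)}
  {48, 49, 50} × {e, g} = {(48,e), (48,g), (49,e), (49,g), (50,e), (50,g)}
  {48, 49, 50} × {f, g} = {(48,f), (48,g), (49,f), (49,g), (50,f), (50,g)}
  {48, 49, 50} × {e, f, g} = {(48,e), (48,f), (48,g), (49,e), (49,f), (49,g), (50,e), (50,f), (50,g)}
These 11 distinct sets form the basis B.
Close under arbitrary unions to get τ_{X×Y}; counting gives |τ_{X×Y}| = 18.
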